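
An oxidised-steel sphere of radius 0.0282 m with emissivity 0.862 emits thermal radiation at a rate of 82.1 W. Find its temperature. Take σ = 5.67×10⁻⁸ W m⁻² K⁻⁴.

A = 4πr² = 4π × (0.0282)² = 9.99×10^-3 m².
From P = εσAT⁴, T = (P / εσA)^(1/4) = (82.1 / (0.862 × 5.67×10⁻⁸ × 9.99×10^-3))^(1/4).
T = (1.68×10^11)^(1/4) = 640 K.

T ≈ 640 K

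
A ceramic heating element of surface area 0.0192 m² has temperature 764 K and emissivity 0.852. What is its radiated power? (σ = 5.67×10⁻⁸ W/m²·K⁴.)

Stefan–Boltzmann: P = εσAT⁴ = 0.852 × 5.67×10⁻⁸ × 0.0192 × (764)⁴ = 0.852 × 5.67×10⁻⁸ × 0.0192 × 3.41×10^11.
P = 316 W.

P ≈ 316 W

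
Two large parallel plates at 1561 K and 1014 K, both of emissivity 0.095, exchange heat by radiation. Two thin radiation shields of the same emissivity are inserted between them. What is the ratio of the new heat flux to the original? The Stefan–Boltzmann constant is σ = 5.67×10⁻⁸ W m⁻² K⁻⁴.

ratio ≈ 0.333

With N identical shields there are N+1 = 3 gaps in series, each with the same radiative resistance, so the flux falls to 1/(N+1) of its unshielded value.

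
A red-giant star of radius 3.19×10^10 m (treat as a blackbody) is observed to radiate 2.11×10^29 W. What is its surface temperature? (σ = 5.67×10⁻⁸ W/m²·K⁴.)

T ≈ 4130 K

A = 4πr² = 4π × (3.19×10^10)² = 1.28×10^22 m².
From P = σAT⁴, T = (P / σA)^(1/4) = (2.11×10^29 / (5.67×10⁻⁸ × 1.28×10^22))^(1/4).
T = (2.91×10^14)^(1/4) = 4130 K.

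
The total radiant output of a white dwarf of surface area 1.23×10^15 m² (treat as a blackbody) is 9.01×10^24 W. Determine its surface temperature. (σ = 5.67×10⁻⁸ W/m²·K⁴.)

T ≈ 19000 K

From P = σAT⁴, T = (P / σA)^(1/4) = (9.01×10^24 / (5.67×10⁻⁸ × 1.23×10^15))^(1/4).
T = (1.29×10^17)^(1/4) = 19000 K.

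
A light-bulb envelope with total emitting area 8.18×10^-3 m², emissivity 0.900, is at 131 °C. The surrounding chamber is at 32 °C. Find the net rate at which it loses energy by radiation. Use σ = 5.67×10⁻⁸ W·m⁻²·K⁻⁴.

Convert: 131 °C = 404 K; 32 °C = 305 K.
Q = εσA(T⁴ − T_s⁴). T⁴ − T_s⁴ = (404)⁴ − (305)⁴ = 2.66×10^10 − 8.65×10^9 = 1.80×10^10 K⁴.
Q = 0.900 × 5.67×10⁻⁸ × 8.18×10^-3 × 1.80×10^10 = 7.51 W.

Q ≈ 7.51 W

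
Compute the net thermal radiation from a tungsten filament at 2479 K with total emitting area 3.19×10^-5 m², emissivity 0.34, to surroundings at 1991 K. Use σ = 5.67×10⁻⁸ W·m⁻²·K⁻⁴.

Q ≈ 13.6 W

Q = εσA(T⁴ − T_s⁴). T⁴ − T_s⁴ = (2479)⁴ − (1991)⁴ = 3.78×10^13 − 1.57×10^13 = 2.21×10^13 K⁴.
Q = 0.34 × 5.67×10⁻⁸ × 3.19×10^-5 × 2.21×10^13 = 13.6 W.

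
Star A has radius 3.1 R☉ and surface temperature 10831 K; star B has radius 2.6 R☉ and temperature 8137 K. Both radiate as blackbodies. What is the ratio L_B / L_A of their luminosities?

L_B/L_A ≈ 0.224

L = 4πR²σT⁴ ∝ R²T⁴, so L_B/L_A = (2.6/3.1)² × (8137/10831)⁴ = 0.703 × 0.319 = 0.224.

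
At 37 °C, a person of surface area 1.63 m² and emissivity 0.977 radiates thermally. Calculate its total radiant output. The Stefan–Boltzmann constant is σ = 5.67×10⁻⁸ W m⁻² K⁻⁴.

37 °C = 310 K.
Stefan–Boltzmann: P = εσAT⁴ = 0.977 × 5.67×10⁻⁸ × 1.63 × (310)⁴ = 0.977 × 5.67×10⁻⁸ × 1.63 × 9.24×10^9.
P = 834 W.

P ≈ 834 W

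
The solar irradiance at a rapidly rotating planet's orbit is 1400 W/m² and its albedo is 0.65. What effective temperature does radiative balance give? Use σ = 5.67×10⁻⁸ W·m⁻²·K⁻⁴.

Power absorbed = (1−a)S·πR²; power emitted = 4πR²σT⁴. Equating and cancelling πR²:
T = ((1−a)S / 4σ)^(1/4) = (490 / (4 × 5.67×10⁻⁸))^(1/4) = (2.16×10^9)^(1/4).
T = 216 K.

T ≈ 216 K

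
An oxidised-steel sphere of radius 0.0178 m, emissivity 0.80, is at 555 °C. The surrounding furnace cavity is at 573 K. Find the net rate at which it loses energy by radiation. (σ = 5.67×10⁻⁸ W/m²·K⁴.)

Q ≈ 65.4 W

A = 4πr² = 4π × (0.0178)² = 3.98×10^-3 m².
Convert: 555 °C = 828 K.
Q = εσA(T⁴ − T_s⁴). T⁴ − T_s⁴ = (828)⁴ − (573)⁴ = 4.70×10^11 − 1.08×10^11 = 3.62×10^11 K⁴.
Q = 0.80 × 5.67×10⁻⁸ × 3.98×10^-3 × 3.62×10^11 = 65.4 W.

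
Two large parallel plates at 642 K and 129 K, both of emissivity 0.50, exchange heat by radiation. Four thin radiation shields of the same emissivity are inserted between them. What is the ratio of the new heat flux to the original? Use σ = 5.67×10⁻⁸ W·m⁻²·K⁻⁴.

ratio ≈ 0.200

With N identical shields there are N+1 = 5 gaps in series, each with the same radiative resistance, so the flux falls to 1/(N+1) of its unshielded value.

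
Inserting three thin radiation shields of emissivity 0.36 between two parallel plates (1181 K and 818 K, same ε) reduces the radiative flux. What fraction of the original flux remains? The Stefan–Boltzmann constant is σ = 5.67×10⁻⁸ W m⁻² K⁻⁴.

With N identical shields there are N+1 = 4 gaps in series, each with the same radiative resistance, so the flux falls to 1/(N+1) of its unshielded value.

ratio ≈ 0.250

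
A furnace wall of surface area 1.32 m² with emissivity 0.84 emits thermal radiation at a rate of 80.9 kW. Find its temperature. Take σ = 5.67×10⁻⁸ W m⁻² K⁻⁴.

T ≈ 1070 K

From P = εσAT⁴, T = (P / εσA)^(1/4) = (80900 / (0.84 × 5.67×10⁻⁸ × 1.32))^(1/4).
T = (1.29×10^12)^(1/4) = 1070 K.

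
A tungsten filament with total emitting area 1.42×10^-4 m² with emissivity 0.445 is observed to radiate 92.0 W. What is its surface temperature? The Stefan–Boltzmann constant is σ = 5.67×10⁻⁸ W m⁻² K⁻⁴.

T ≈ 2250 K

From P = εσAT⁴, T = (P / εσA)^(1/4) = (92.0 / (0.445 × 5.67×10⁻⁸ × 1.42×10^-4))^(1/4).
T = (2.57×10^13)^(1/4) = 2250 K.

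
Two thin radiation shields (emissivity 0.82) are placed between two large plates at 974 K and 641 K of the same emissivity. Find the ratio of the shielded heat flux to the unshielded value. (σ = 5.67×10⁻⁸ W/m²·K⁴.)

With N identical shields there are N+1 = 3 gaps in series, each with the same radiative resistance, so the flux falls to 1/(N+1) of its unshielded value.

ratio ≈ 0.333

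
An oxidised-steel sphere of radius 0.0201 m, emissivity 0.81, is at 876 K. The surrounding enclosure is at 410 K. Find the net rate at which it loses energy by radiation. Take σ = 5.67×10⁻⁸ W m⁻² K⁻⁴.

Q ≈ 131 W

A = 4πr² = 4π × (0.0201)² = 5.08×10^-3 m².
Q = εσA(T⁴ − T_s⁴). T⁴ − T_s⁴ = (876)⁴ − (410)⁴ = 5.89×10^11 − 2.83×10^10 = 5.61×10^11 K⁴.
Q = 0.81 × 5.67×10⁻⁸ × 5.08×10^-3 × 5.61×10^11 = 131 W.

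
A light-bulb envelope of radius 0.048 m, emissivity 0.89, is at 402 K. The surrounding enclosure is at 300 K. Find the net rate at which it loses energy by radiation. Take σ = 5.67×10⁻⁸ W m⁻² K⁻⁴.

Q ≈ 26.3 W

A = 4πr² = 4π × (0.048)² = 0.0290 m².
Q = εσA(T⁴ − T_s⁴). T⁴ − T_s⁴ = (402)⁴ − (300)⁴ = 2.61×10^10 − 8.10×10^9 = 1.80×10^10 K⁴.
Q = 0.89 × 5.67×10⁻⁸ × 0.0290 × 1.80×10^10 = 26.3 W.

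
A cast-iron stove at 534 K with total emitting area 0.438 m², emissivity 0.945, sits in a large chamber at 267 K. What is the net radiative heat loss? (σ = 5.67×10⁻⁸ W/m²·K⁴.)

Q ≈ 1790 W

Q = εσA(T⁴ − T_s⁴). T⁴ − T_s⁴ = (534)⁴ − (267)⁴ = 8.13×10^10 − 5.08×10^9 = 7.62×10^10 K⁴.
Q = 0.945 × 5.67×10⁻⁸ × 0.438 × 7.62×10^10 = 1790 W.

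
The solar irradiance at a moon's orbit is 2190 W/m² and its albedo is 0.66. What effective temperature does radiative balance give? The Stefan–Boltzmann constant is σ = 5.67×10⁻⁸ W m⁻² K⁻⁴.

Power absorbed = (1−a)S·πR²; power emitted = 4πR²σT⁴. Equating and cancelling πR²:
T = ((1−a)S / 4σ)^(1/4) = (745 / (4 × 5.67×10⁻⁸))^(1/4) = (3.28×10^9)^(1/4).
T = 239 K.

T ≈ 239 K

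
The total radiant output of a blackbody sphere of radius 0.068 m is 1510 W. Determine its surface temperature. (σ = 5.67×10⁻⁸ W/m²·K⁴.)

T ≈ 823 K

A = 4πr² = 4π × (0.068)² = 0.0581 m².
From P = σAT⁴, T = (P / σA)^(1/4) = (1510 / (5.67×10⁻⁸ × 0.0581))^(1/4).
T = (4.58×10^11)^(1/4) = 823 K.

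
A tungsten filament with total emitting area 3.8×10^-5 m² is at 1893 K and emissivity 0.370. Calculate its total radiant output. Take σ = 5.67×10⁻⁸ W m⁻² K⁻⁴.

P ≈ 10.2 W

Stefan–Boltzmann: P = εσAT⁴ = 0.370 × 5.67×10⁻⁸ × 3.80×10^-5 × (1893)⁴ = 0.370 × 5.67×10⁻⁸ × 3.80×10^-5 × 1.28×10^13.
P = 10.2 W.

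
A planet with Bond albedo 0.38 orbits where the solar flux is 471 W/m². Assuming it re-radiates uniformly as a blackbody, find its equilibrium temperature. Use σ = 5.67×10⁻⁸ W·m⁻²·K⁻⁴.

T ≈ 189 K

Power absorbed = (1−a)S·πR²; power emitted = 4πR²σT⁴. Equating and cancelling πR²:
T = ((1−a)S / 4σ)^(1/4) = (292 / (4 × 5.67×10⁻⁸))^(1/4) = (1.29×10^9)^(1/4).
T = 189 K.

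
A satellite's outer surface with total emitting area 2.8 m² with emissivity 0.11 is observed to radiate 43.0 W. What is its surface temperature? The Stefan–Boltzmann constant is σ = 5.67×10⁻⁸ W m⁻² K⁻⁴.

From P = εσAT⁴, T = (P / εσA)^(1/4) = (43.0 / (0.11 × 5.67×10⁻⁸ × 2.80))^(1/4).
T = (2.46×10^9)^(1/4) = 223 K.

T ≈ 223 K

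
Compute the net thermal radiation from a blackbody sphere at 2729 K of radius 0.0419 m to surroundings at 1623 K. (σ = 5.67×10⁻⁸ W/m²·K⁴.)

Q ≈ 60700 W

A = 4πr² = 4π × (0.0419)² = 0.0221 m².
Q = σA(T⁴ − T_s⁴). T⁴ − T_s⁴ = (2729)⁴ − (1623)⁴ = 5.55×10^13 − 6.94×10^12 = 4.85×10^13 K⁴.
Q = 5.67×10⁻⁸ × 0.0221 × 4.85×10^13 = 60700 W.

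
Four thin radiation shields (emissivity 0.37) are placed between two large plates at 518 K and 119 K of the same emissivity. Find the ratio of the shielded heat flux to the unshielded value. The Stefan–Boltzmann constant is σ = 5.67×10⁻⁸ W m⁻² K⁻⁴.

With N identical shields there are N+1 = 5 gaps in series, each with the same radiative resistance, so the flux falls to 1/(N+1) of its unshielded value.

ratio ≈ 0.200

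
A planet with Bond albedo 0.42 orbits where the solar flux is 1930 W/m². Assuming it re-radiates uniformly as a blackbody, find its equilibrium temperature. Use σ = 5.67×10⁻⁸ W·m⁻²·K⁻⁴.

Power absorbed = (1−a)S·πR²; power emitted = 4πR²σT⁴. Equating and cancelling πR²:
T = ((1−a)S / 4σ)^(1/4) = (1120 / (4 × 5.67×10⁻⁸))^(1/4) = (4.94×10^9)^(1/4).
T = 265 K.

T ≈ 265 K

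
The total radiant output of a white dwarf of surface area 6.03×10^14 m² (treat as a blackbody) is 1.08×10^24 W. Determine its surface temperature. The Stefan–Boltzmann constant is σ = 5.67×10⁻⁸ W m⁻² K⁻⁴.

From P = σAT⁴, T = (P / σA)^(1/4) = (1.08×10^24 / (5.67×10⁻⁸ × 6.03×10^14))^(1/4).
T = (3.16×10^16)^(1/4) = 13300 K.

T ≈ 13300 K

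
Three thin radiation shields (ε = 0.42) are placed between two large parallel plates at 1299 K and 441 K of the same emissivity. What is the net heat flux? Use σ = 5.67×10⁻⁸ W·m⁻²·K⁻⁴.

q ≈ 10600 W/m²

Each of the 4 gaps contributes resistance (2/ε − 1) = 2/0.42 − 1 = 3.762; total = 15.05.
q = σ(T₁⁴ − T₂⁴) / 15.05 = 5.67×10⁻⁸ × 2.81×10^12 / 15.05 = 10600 W/m².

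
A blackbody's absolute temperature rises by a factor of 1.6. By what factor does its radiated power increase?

P ∝ T⁴, so the power scales as (1.6)⁴ = 6.55.

factor ≈ 6.55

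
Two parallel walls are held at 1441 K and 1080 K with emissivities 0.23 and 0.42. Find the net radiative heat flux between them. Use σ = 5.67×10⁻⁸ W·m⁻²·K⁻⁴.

For two large parallel gray plates, q = σ(T₁⁴ − T₂⁴) / (1/ε₁ + 1/ε₂ − 1).
1/ε₁ + 1/ε₂ − 1 = 1/0.23 + 1/0.42 − 1 = 5.729.
T₁⁴ − T₂⁴ = 4.31×10^12 − 1.36×10^12 = 2.95×10^12 K⁴.
q = 5.67×10⁻⁸ × 2.95×10^12 / 5.729 = 29200 W/m².

q ≈ 29200 W/m²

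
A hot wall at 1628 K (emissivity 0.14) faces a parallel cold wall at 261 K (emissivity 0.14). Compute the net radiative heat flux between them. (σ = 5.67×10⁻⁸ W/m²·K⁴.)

q ≈ 30000 W/m²

For two large parallel gray plates, q = σ(T₁⁴ − T₂⁴) / (1/ε₁ + 1/ε₂ − 1).
1/ε₁ + 1/ε₂ − 1 = 1/0.14 + 1/0.14 − 1 = 13.29.
T₁⁴ − T₂⁴ = 7.02×10^12 − 4.64×10^9 = 7.02×10^12 K⁴.
q = 5.67×10⁻⁸ × 7.02×10^12 / 13.29 = 30000 W/m².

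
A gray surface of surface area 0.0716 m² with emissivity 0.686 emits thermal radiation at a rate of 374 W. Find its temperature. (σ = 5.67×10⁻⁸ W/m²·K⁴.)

From P = εσAT⁴, T = (P / εσA)^(1/4) = (374 / (0.686 × 5.67×10⁻⁸ × 0.0716))^(1/4).
T = (1.34×10^11)^(1/4) = 605 K.

T ≈ 605 K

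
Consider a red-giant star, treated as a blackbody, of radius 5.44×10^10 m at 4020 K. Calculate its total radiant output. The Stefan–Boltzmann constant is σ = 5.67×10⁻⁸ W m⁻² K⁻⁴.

A = 4πr² = 4π × (5.44×10^10)² = 3.72×10^22 m².
P = σAT⁴ = 5.67×10⁻⁸ × 3.72×10^22 × (4020)⁴ = 5.67×10⁻⁸ × 3.72×10^22 × 2.61×10^14.
P = 5.51×10^29 W.

P ≈ 5.51×10^29 W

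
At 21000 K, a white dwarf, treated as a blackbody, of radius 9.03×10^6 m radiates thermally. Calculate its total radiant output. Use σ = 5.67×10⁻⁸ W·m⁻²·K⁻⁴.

P ≈ 1.13×10^25 W

A = 4πr² = 4π × (9.03×10^6)² = 1.02×10^15 m².
P = σAT⁴ = 5.67×10⁻⁸ × 1.02×10^15 × (21000)⁴ = 5.67×10⁻⁸ × 1.02×10^15 × 1.94×10^17.
P = 1.13×10^25 W.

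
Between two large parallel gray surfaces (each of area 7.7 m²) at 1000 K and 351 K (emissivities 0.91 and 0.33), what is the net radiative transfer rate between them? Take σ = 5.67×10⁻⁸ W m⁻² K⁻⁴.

Q ≈ 1.37×10^5 W

For two large parallel gray plates, q = σ(T₁⁴ − T₂⁴) / (1/ε₁ + 1/ε₂ − 1).
1/ε₁ + 1/ε₂ − 1 = 1/0.91 + 1/0.33 − 1 = 3.129.
T₁⁴ − T₂⁴ = 1.00×10^12 − 1.52×10^10 = 9.85×10^11 K⁴.
q = 5.67×10⁻⁸ × 9.85×10^11 / 3.129 = 17800 W/m².
Q = q·A = 17800 × 7.7 = 1.37×10^5 W.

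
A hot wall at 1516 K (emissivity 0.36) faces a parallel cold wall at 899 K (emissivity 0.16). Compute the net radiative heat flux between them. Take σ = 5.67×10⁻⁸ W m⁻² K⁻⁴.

For two large parallel gray plates, q = σ(T₁⁴ − T₂⁴) / (1/ε₁ + 1/ε₂ − 1).
1/ε₁ + 1/ε₂ − 1 = 1/0.36 + 1/0.16 − 1 = 8.028.
T₁⁴ − T₂⁴ = 5.28×10^12 − 6.53×10^11 = 4.63×10^12 K⁴.
q = 5.67×10⁻⁸ × 4.63×10^12 / 8.028 = 32700 W/m².

q ≈ 32700 W/m²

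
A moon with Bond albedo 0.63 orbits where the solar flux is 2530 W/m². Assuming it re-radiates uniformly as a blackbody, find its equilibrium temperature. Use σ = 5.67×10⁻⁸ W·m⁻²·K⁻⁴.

Power absorbed = (1−a)S·πR²; power emitted = 4πR²σT⁴. Equating and cancelling πR²:
T = ((1−a)S / 4σ)^(1/4) = (936 / (4 × 5.67×10⁻⁸))^(1/4) = (4.13×10^9)^(1/4).
T = 253 K.

T ≈ 253 K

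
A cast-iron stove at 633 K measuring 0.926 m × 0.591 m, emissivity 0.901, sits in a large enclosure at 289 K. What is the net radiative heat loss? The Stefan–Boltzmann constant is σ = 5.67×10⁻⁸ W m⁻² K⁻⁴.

A = 0.926 × 0.591 = 0.547 m².
Q = εσA(T⁴ − T_s⁴). T⁴ − T_s⁴ = (633)⁴ − (289)⁴ = 1.61×10^11 − 6.98×10^9 = 1.54×10^11 K⁴.
Q = 0.901 × 5.67×10⁻⁸ × 0.547 × 1.54×10^11 = 4290 W.

Q ≈ 4290 W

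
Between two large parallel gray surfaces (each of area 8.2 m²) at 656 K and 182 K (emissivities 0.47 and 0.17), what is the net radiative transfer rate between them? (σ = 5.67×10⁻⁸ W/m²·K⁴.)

Q ≈ 12200 W

For two large parallel gray plates, q = σ(T₁⁴ − T₂⁴) / (1/ε₁ + 1/ε₂ − 1).
1/ε₁ + 1/ε₂ − 1 = 1/0.47 + 1/0.17 − 1 = 7.010.
T₁⁴ − T₂⁴ = 1.85×10^11 − 1.10×10^9 = 1.84×10^11 K⁴.
q = 5.67×10⁻⁸ × 1.84×10^11 / 7.010 = 1490 W/m².
Q = q·A = 1490 × 8.2 = 12200 W.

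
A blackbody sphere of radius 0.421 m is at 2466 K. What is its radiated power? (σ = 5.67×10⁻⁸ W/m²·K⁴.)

A = 4πr² = 4π × (0.421)² = 2.23 m².
P = σAT⁴ = 5.67×10⁻⁸ × 2.23 × (2466)⁴ = 5.67×10⁻⁸ × 2.23 × 3.70×10^13.
P = 4.67×10^6 W.

P ≈ 4.67×10^6 W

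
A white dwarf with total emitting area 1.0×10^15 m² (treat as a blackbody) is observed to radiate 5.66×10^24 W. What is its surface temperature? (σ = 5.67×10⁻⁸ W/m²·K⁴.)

T ≈ 17800 K

From P = σAT⁴, T = (P / σA)^(1/4) = (5.66×10^24 / (5.67×10⁻⁸ × 1.00×10^15))^(1/4).
T = (9.98×10^16)^(1/4) = 17800 K.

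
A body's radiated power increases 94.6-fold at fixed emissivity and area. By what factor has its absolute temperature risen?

P ∝ T⁴ ⇒ T ∝ P^(1/4), so T scales by (94.6)^(1/4) = 3.12.

factor ≈ 3.12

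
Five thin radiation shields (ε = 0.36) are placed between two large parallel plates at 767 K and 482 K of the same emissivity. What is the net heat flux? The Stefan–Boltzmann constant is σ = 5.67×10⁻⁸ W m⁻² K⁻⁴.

Each of the 6 gaps contributes resistance (2/ε − 1) = 2/0.36 − 1 = 4.556; total = 27.33.
q = σ(T₁⁴ − T₂⁴) / 27.33 = 5.67×10⁻⁸ × 2.92×10^11 / 27.33 = 606 W/m².

q ≈ 606 W/m²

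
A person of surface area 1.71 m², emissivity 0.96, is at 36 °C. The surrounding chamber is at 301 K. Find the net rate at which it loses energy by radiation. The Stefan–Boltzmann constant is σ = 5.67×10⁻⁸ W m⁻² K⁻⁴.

Q ≈ 84.5 W

Convert: 36 °C = 309 K.
Q = εσA(T⁴ − T_s⁴). T⁴ − T_s⁴ = (309)⁴ − (301)⁴ = 9.12×10^9 − 8.21×10^9 = 9.08×10^8 K⁴.
Q = 0.96 × 5.67×10⁻⁸ × 1.71 × 9.08×10^8 = 84.5 W.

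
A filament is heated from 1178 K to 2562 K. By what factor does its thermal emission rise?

ratio ≈ 22.4

P ∝ T⁴, so the ratio is (2562/1178)⁴ = (2.175)⁴ = 22.4.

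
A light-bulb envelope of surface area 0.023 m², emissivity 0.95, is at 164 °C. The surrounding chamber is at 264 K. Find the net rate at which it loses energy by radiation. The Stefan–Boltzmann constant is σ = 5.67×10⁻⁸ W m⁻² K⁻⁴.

Convert: 164 °C = 437 K.
Q = εσA(T⁴ − T_s⁴). T⁴ − T_s⁴ = (437)⁴ − (264)⁴ = 3.65×10^10 − 4.86×10^9 = 3.16×10^10 K⁴.
Q = 0.95 × 5.67×10⁻⁸ × 0.0230 × 3.16×10^10 = 39.2 W.

Q ≈ 39.2 W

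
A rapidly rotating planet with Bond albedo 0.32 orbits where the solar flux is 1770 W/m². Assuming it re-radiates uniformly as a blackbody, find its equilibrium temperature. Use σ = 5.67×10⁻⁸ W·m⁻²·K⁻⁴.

Power absorbed = (1−a)S·πR²; power emitted = 4πR²σT⁴. Equating and cancelling πR²:
T = ((1−a)S / 4σ)^(1/4) = (1200 / (4 × 5.67×10⁻⁸))^(1/4) = (5.31×10^9)^(1/4).
T = 270 K.

T ≈ 270 K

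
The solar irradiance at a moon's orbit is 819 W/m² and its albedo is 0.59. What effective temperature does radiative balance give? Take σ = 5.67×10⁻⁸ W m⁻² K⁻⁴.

T ≈ 196 K

Power absorbed = (1−a)S·πR²; power emitted = 4πR²σT⁴. Equating and cancelling πR²:
T = ((1−a)S / 4σ)^(1/4) = (336 / (4 × 5.67×10⁻⁸))^(1/4) = (1.48×10^9)^(1/4).
T = 196 K.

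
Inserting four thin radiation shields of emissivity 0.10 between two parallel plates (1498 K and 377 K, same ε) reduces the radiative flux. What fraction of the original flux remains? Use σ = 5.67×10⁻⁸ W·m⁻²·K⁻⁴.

ratio ≈ 0.200

With N identical shields there are N+1 = 5 gaps in series, each with the same radiative resistance, so the flux falls to 1/(N+1) of its unshielded value.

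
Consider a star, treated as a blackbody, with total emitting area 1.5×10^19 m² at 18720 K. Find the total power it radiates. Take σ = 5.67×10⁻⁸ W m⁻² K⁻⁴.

P ≈ 1.04×10^29 W

P = σAT⁴ = 5.67×10⁻⁸ × 1.50×10^19 × (18720)⁴ = 5.67×10⁻⁸ × 1.50×10^19 × 1.23×10^17.
P = 1.04×10^29 W.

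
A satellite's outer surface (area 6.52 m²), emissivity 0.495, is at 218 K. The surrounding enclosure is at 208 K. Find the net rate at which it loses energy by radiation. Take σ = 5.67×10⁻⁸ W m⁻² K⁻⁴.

Q ≈ 70.8 W

Q = εσA(T⁴ − T_s⁴). T⁴ − T_s⁴ = (218)⁴ − (208)⁴ = 2.26×10^9 − 1.87×10^9 = 3.87×10^8 K⁴.
Q = 0.495 × 5.67×10⁻⁸ × 6.52 × 3.87×10^8 = 70.8 W.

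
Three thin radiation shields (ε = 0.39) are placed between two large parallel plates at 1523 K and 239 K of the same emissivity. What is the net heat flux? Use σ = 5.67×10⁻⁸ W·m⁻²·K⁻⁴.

Each of the 4 gaps contributes resistance (2/ε − 1) = 2/0.39 − 1 = 4.128; total = 16.51.
q = σ(T₁⁴ − T₂⁴) / 16.51 = 5.67×10⁻⁸ × 5.38×10^12 / 16.51 = 18500 W/m².

q ≈ 18500 W/m²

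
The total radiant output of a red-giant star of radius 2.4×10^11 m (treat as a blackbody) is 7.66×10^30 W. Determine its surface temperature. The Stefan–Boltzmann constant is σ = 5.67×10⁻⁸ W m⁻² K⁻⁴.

A = 4πr² = 4π × (2.4×10^11)² = 7.24×10^23 m².
From P = σAT⁴, T = (P / σA)^(1/4) = (7.66×10^30 / (5.67×10⁻⁸ × 7.24×10^23))^(1/4).
T = (1.87×10^14)^(1/4) = 3700 K.

T ≈ 3700 K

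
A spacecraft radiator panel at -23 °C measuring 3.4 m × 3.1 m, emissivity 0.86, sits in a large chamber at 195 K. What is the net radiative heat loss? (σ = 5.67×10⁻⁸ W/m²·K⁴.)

A = 3.4 × 3.1 = 10.5 m².
Convert: -23 °C = 250 K.
Q = εσA(T⁴ − T_s⁴). T⁴ − T_s⁴ = (250)⁴ − (195)⁴ = 3.91×10^9 − 1.45×10^9 = 2.46×10^9 K⁴.
Q = 0.86 × 5.67×10⁻⁸ × 10.5 × 2.46×10^9 = 1260 W.

Q ≈ 1260 W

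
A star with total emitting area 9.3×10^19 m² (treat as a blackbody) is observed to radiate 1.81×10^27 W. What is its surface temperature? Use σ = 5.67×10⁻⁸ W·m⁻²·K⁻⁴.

T ≈ 4300 K

From P = σAT⁴, T = (P / σA)^(1/4) = (1.81×10^27 / (5.67×10⁻⁸ × 9.30×10^19))^(1/4).
T = (3.43×10^14)^(1/4) = 4300 K.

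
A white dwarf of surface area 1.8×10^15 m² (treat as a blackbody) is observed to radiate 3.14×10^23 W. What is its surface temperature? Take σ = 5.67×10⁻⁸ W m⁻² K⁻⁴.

T ≈ 7450 K

From P = σAT⁴, T = (P / σA)^(1/4) = (3.14×10^23 / (5.67×10⁻⁸ × 1.80×10^15))^(1/4).
T = (3.08×10^15)^(1/4) = 7450 K.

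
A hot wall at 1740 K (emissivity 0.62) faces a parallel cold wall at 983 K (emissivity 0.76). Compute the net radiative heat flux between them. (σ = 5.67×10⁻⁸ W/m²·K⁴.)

For two large parallel gray plates, q = σ(T₁⁴ − T₂⁴) / (1/ε₁ + 1/ε₂ − 1).
1/ε₁ + 1/ε₂ − 1 = 1/0.62 + 1/0.76 − 1 = 1.929.
T₁⁴ − T₂⁴ = 9.17×10^12 − 9.34×10^11 = 8.23×10^12 K⁴.
q = 5.67×10⁻⁸ × 8.23×10^12 / 1.929 = 2.42×10^5 W/m².

q ≈ 2.42×10^5 W/m²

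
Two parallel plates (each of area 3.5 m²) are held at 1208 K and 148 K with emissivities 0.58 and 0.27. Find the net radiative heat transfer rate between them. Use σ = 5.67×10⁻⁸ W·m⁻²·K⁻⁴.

Q ≈ 95400 W

For two large parallel gray plates, q = σ(T₁⁴ − T₂⁴) / (1/ε₁ + 1/ε₂ − 1).
1/ε₁ + 1/ε₂ − 1 = 1/0.58 + 1/0.27 − 1 = 4.428.
T₁⁴ − T₂⁴ = 2.13×10^12 − 4.80×10^8 = 2.13×10^12 K⁴.
q = 5.67×10⁻⁸ × 2.13×10^12 / 4.428 = 27300 W/m².
Q = q·A = 27300 × 3.5 = 95400 W.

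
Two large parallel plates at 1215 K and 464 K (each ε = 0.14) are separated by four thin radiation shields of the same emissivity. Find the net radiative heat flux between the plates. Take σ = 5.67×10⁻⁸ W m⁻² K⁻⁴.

q ≈ 1820 W/m²

Each of the 5 gaps contributes resistance (2/ε − 1) = 2/0.14 − 1 = 13.29; total = 66.43.
q = σ(T₁⁴ − T₂⁴) / 66.43 = 5.67×10⁻⁸ × 2.13×10^12 / 66.43 = 1820 W/m².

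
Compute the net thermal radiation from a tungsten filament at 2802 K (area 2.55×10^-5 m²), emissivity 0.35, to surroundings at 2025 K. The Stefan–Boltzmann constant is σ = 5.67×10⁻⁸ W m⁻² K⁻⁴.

Q ≈ 22.7 W

Q = εσA(T⁴ − T_s⁴). T⁴ − T_s⁴ = (2802)⁴ − (2025)⁴ = 6.16×10^13 − 1.68×10^13 = 4.48×10^13 K⁴.
Q = 0.35 × 5.67×10⁻⁸ × 2.55×10^-5 × 4.48×10^13 = 22.7 W.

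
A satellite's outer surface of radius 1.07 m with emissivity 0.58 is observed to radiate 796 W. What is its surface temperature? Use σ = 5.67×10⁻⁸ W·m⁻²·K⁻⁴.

A = 4πr² = 4π × (1.07)² = 14.4 m².
From P = εσAT⁴, T = (P / εσA)^(1/4) = (796 / (0.58 × 5.67×10⁻⁸ × 14.4))^(1/4).
T = (1.68×10^9)^(1/4) = 203 K.

T ≈ 203 K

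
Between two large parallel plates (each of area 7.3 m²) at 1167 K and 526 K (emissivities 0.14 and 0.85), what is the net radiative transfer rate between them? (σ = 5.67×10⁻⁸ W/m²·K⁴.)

For two large parallel gray plates, q = σ(T₁⁴ − T₂⁴) / (1/ε₁ + 1/ε₂ − 1).
1/ε₁ + 1/ε₂ − 1 = 1/0.14 + 1/0.85 − 1 = 7.319.
T₁⁴ − T₂⁴ = 1.85×10^12 − 7.65×10^10 = 1.78×10^12 K⁴.
q = 5.67×10⁻⁸ × 1.78×10^12 / 7.319 = 13800 W/m².
Q = q·A = 13800 × 7.3 = 1.01×10^5 W.

Q ≈ 1.01×10^5 W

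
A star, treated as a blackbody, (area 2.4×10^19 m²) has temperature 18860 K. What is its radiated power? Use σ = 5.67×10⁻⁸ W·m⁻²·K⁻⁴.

P = σAT⁴ = 5.67×10⁻⁸ × 2.40×10^19 × (18860)⁴ = 5.67×10⁻⁸ × 2.40×10^19 × 1.27×10^17.
P = 1.72×10^29 W.

P ≈ 1.72×10^29 W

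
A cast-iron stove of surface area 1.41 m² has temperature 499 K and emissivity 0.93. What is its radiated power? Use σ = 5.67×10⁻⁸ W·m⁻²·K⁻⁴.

Stefan–Boltzmann: P = εσAT⁴ = 0.93 × 5.67×10⁻⁸ × 1.41 × (499)⁴ = 0.93 × 5.67×10⁻⁸ × 1.41 × 6.20×10^10.
P = 4610 W.

P ≈ 4610 W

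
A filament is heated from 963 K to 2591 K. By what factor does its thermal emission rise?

ratio ≈ 52.4

P ∝ T⁴, so the ratio is (2591/963)⁴ = (2.691)⁴ = 52.4.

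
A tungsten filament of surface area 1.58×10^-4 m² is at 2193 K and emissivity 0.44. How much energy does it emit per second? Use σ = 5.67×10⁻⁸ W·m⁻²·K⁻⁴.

P = εσAT⁴ = 0.44 × 5.67×10⁻⁸ × 1.58×10^-4 × (2193)⁴ = 0.44 × 5.67×10⁻⁸ × 1.58×10^-4 × 2.31×10^13.
P = 91.2 W.

P ≈ 91.2 W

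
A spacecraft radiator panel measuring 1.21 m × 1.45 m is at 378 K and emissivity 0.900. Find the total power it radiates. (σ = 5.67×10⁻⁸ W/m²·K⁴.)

A = 1.21 × 1.45 = 1.75 m².
Stefan–Boltzmann: P = εσAT⁴ = 0.900 × 5.67×10⁻⁸ × 1.75 × (378)⁴ = 0.900 × 5.67×10⁻⁸ × 1.75 × 2.04×10^10.
P = 1830 W.

P ≈ 1830 W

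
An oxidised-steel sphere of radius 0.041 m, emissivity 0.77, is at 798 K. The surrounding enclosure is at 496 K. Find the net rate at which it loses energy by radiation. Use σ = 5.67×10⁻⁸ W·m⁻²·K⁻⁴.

Q ≈ 318 W

A = 4πr² = 4π × (0.041)² = 0.0211 m².
Q = εσA(T⁴ − T_s⁴). T⁴ − T_s⁴ = (798)⁴ − (496)⁴ = 4.06×10^11 − 6.05×10^10 = 3.45×10^11 K⁴.
Q = 0.77 × 5.67×10⁻⁸ × 0.0211 × 3.45×10^11 = 318 W.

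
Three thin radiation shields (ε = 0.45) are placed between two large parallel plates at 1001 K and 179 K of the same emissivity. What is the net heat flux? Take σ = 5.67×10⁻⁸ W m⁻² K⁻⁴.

q ≈ 4130 W/m²

Each of the 4 gaps contributes resistance (2/ε − 1) = 2/0.45 − 1 = 3.444; total = 13.78.
q = σ(T₁⁴ − T₂⁴) / 13.78 = 5.67×10⁻⁸ × 1.00×10^12 / 13.78 = 4130 W/m².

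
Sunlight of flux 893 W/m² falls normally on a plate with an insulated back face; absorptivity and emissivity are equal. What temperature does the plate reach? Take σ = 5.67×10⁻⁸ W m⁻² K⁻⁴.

T ≈ 354 K

Absorbed flux αS = emitted flux εσT⁴ (one radiating face); with α = ε, T = (S/σ)^(1/4).
T = (893 / 5.67×10⁻⁸)^(1/4) = (1.57×10^10)^(1/4).
T = 354 K.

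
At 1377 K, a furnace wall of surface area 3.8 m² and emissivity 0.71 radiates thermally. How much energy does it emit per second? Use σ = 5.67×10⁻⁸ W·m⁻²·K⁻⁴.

P ≈ 5.50×10^5 W

Stefan–Boltzmann: P = εσAT⁴ = 0.71 × 5.67×10⁻⁸ × 3.80 × (1377)⁴ = 0.71 × 5.67×10⁻⁸ × 3.80 × 3.60×10^12.
P = 5.50×10^5 W.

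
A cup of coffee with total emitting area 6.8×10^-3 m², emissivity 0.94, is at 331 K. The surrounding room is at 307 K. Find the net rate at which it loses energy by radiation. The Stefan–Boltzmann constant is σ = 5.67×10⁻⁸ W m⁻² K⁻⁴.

Q = εσA(T⁴ − T_s⁴). T⁴ − T_s⁴ = (331)⁴ − (307)⁴ = 1.20×10^10 − 8.88×10^9 = 3.12×10^9 K⁴.
Q = 0.94 × 5.67×10⁻⁸ × 6.80×10^-3 × 3.12×10^9 = 1.13 W.

Q ≈ 1.13 W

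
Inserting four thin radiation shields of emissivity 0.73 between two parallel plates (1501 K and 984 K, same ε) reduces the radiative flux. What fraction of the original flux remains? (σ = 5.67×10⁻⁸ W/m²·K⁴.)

ratio ≈ 0.200

With N identical shields there are N+1 = 5 gaps in series, each with the same radiative resistance, so the flux falls to 1/(N+1) of its unshielded value.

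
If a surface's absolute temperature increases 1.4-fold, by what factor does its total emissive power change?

factor ≈ 3.84

P ∝ T⁴, so the power scales as (1.4)⁴ = 3.84.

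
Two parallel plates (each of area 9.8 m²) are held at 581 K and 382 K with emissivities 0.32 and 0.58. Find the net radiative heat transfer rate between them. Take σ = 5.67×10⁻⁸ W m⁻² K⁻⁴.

For two large parallel gray plates, q = σ(T₁⁴ − T₂⁴) / (1/ε₁ + 1/ε₂ − 1).
1/ε₁ + 1/ε₂ − 1 = 1/0.32 + 1/0.58 − 1 = 3.849.
T₁⁴ − T₂⁴ = 1.14×10^11 − 2.13×10^10 = 9.27×10^10 K⁴.
q = 5.67×10⁻⁸ × 9.27×10^10 / 3.849 = 1360 W/m².
Q = q·A = 1360 × 9.8 = 13400 W.

Q ≈ 13400 W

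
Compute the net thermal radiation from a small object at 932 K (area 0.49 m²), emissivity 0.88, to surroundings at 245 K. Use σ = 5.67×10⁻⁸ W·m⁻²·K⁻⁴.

Q ≈ 18400 W

Q = εσA(T⁴ − T_s⁴). T⁴ − T_s⁴ = (932)⁴ − (245)⁴ = 7.55×10^11 − 3.60×10^9 = 7.51×10^11 K⁴.
Q = 0.88 × 5.67×10⁻⁸ × 0.490 × 7.51×10^11 = 18400 W.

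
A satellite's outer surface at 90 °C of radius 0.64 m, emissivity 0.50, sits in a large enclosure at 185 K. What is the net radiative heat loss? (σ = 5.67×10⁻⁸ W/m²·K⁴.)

Q ≈ 2360 W

A = 4πr² = 4π × (0.64)² = 5.15 m².
Convert: 90 °C = 363 K.
Q = εσA(T⁴ − T_s⁴). T⁴ − T_s⁴ = (363)⁴ − (185)⁴ = 1.74×10^10 − 1.17×10^9 = 1.62×10^10 K⁴.
Q = 0.50 × 5.67×10⁻⁸ × 5.15 × 1.62×10^10 = 2360 W.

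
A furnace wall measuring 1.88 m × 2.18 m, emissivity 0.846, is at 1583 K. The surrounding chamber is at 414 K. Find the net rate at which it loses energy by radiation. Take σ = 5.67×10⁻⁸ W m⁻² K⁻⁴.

A = 1.88 × 2.18 = 4.10 m².
Q = εσA(T⁴ − T_s⁴). T⁴ − T_s⁴ = (1583)⁴ − (414)⁴ = 6.28×10^12 − 2.94×10^10 = 6.25×10^12 K⁴.
Q = 0.846 × 5.67×10⁻⁸ × 4.10 × 6.25×10^12 = 1.23×10^6 W.

Q ≈ 1.23×10^6 W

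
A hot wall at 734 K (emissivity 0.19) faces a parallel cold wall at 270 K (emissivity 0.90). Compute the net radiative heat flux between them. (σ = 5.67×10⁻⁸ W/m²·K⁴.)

q ≈ 3010 W/m²

For two large parallel gray plates, q = σ(T₁⁴ − T₂⁴) / (1/ε₁ + 1/ε₂ − 1).
1/ε₁ + 1/ε₂ − 1 = 1/0.19 + 1/0.90 − 1 = 5.374.
T₁⁴ − T₂⁴ = 2.90×10^11 − 5.31×10^9 = 2.85×10^11 K⁴.
q = 5.67×10⁻⁸ × 2.85×10^11 / 5.374 = 3010 W/m².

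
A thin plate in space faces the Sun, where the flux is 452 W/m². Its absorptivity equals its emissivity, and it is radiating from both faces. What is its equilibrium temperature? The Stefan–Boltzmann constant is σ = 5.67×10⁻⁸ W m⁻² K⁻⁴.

Absorbed flux αS = emitted flux 2εσT⁴ per unit area; with α = ε this gives T = (S/2σ)^(1/4).
T = (452 / (2 × 5.67×10⁻⁸))^(1/4) = (3.99×10^9)^(1/4).
T = 251 K.

T ≈ 251 K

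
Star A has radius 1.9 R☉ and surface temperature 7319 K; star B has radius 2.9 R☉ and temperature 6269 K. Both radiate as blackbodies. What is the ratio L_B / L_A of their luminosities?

L_B/L_A ≈ 1.25

L = 4πR²σT⁴ ∝ R²T⁴, so L_B/L_A = (2.9/1.9)² × (6269/7319)⁴ = 2.33 × 0.538 = 1.25.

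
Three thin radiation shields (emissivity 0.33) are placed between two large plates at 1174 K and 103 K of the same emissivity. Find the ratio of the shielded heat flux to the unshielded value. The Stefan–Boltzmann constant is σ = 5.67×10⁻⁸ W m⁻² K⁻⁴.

ratio ≈ 0.250

With N identical shields there are N+1 = 4 gaps in series, each with the same radiative resistance, so the flux falls to 1/(N+1) of its unshielded value.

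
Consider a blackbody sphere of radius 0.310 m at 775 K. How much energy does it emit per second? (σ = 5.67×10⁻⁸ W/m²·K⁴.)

P ≈ 24700 W

A = 4πr² = 4π × (0.310)² = 1.21 m².
P = σAT⁴ = 5.67×10⁻⁸ × 1.21 × (775)⁴ = 5.67×10⁻⁸ × 1.21 × 3.61×10^11.
P = 24700 W.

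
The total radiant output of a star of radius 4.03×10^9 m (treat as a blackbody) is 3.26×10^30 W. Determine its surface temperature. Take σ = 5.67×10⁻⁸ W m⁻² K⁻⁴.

A = 4πr² = 4π × (4.03×10^9)² = 2.04×10^20 m².
From P = σAT⁴, T = (P / σA)^(1/4) = (3.26×10^30 / (5.67×10⁻⁸ × 2.04×10^20))^(1/4).
T = (2.82×10^17)^(1/4) = 23000 K.

T ≈ 23000 K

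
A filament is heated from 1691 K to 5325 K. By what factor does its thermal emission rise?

ratio ≈ 98.3

P ∝ T⁴, so the ratio is (5325/1691)⁴ = (3.149)⁴ = 98.3.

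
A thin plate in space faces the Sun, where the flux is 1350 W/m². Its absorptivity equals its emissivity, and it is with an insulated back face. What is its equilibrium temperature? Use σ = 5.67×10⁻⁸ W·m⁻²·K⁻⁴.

Absorbed flux αS = emitted flux εσT⁴ (one radiating face); with α = ε, T = (S/σ)^(1/4).
T = (1350 / 5.67×10⁻⁸)^(1/4) = (2.38×10^10)^(1/4).
T = 393 K.

T ≈ 393 K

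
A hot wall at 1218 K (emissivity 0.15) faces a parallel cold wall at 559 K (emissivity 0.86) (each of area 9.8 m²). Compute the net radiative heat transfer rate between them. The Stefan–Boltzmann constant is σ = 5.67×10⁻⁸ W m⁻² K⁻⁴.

Q ≈ 1.71×10^5 W

For two large parallel gray plates, q = σ(T₁⁴ − T₂⁴) / (1/ε₁ + 1/ε₂ − 1).
1/ε₁ + 1/ε₂ − 1 = 1/0.15 + 1/0.86 − 1 = 6.829.
T₁⁴ − T₂⁴ = 2.20×10^12 − 9.76×10^10 = 2.10×10^12 K⁴.
q = 5.67×10⁻⁸ × 2.10×10^12 / 6.829 = 17500 W/m².
Q = q·A = 17500 × 9.8 = 1.71×10^5 W.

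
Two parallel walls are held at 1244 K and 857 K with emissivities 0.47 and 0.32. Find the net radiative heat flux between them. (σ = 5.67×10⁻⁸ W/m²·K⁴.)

q ≈ 24700 W/m²

For two large parallel gray plates, q = σ(T₁⁴ − T₂⁴) / (1/ε₁ + 1/ε₂ − 1).
1/ε₁ + 1/ε₂ − 1 = 1/0.47 + 1/0.32 − 1 = 4.253.
T₁⁴ − T₂⁴ = 2.39×10^12 − 5.39×10^11 = 1.86×10^12 K⁴.
q = 5.67×10⁻⁸ × 1.86×10^12 / 4.253 = 24700 W/m².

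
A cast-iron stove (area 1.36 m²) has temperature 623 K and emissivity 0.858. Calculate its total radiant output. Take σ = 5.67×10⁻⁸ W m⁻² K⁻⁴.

P = εσAT⁴ = 0.858 × 5.67×10⁻⁸ × 1.36 × (623)⁴ = 0.858 × 5.67×10⁻⁸ × 1.36 × 1.51×10^11.
P = 9970 W.

P ≈ 9970 W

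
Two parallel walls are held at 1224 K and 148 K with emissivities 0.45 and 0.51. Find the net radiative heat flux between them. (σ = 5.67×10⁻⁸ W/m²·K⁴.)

q ≈ 40000 W/m²

For two large parallel gray plates, q = σ(T₁⁴ − T₂⁴) / (1/ε₁ + 1/ε₂ − 1).
1/ε₁ + 1/ε₂ − 1 = 1/0.45 + 1/0.51 − 1 = 3.183.
T₁⁴ − T₂⁴ = 2.24×10^12 − 4.80×10^8 = 2.24×10^12 K⁴.
q = 5.67×10⁻⁸ × 2.24×10^12 / 3.183 = 40000 W/m².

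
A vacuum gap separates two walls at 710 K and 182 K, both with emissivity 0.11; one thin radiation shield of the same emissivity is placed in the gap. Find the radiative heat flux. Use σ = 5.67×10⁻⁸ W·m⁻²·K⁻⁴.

q ≈ 417 W/m²

Each of the 2 gaps contributes resistance (2/ε − 1) = 2/0.11 − 1 = 17.18; total = 34.36.
q = σ(T₁⁴ − T₂⁴) / 34.36 = 5.67×10⁻⁸ × 2.53×10^11 / 34.36 = 417 W/m².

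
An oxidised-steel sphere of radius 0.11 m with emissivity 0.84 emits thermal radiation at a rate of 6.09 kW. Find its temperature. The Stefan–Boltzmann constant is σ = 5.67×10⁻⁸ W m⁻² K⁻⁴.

T ≈ 958 K

A = 4πr² = 4π × (0.11)² = 0.152 m².
From P = εσAT⁴, T = (P / εσA)^(1/4) = (6090 / (0.84 × 5.67×10⁻⁸ × 0.152))^(1/4).
T = (8.41×10^11)^(1/4) = 958 K.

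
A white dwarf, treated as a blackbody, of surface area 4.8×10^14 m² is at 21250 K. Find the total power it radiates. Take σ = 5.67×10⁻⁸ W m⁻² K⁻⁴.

P = σAT⁴ = 5.67×10⁻⁸ × 4.80×10^14 × (21250)⁴ = 5.67×10⁻⁸ × 4.80×10^14 × 2.04×10^17.
P = 5.55×10^24 W.

P ≈ 5.55×10^24 W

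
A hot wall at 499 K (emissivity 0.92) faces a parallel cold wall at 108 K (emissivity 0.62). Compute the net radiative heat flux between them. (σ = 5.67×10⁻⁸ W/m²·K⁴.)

For two large parallel gray plates, q = σ(T₁⁴ − T₂⁴) / (1/ε₁ + 1/ε₂ − 1).
1/ε₁ + 1/ε₂ − 1 = 1/0.92 + 1/0.62 − 1 = 1.700.
T₁⁴ − T₂⁴ = 6.20×10^10 − 1.36×10^8 = 6.19×10^10 K⁴.
q = 5.67×10⁻⁸ × 6.19×10^10 / 1.700 = 2060 W/m².

q ≈ 2060 W/m²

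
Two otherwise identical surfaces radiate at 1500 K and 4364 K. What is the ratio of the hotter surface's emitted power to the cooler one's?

ratio ≈ 71.6

P ∝ T⁴, so the ratio is (4364/1500)⁴ = (2.909)⁴ = 71.6.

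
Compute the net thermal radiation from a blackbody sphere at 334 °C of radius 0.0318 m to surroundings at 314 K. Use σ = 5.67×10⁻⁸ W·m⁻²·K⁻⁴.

A = 4πr² = 4π × (0.0318)² = 0.0127 m².
Convert: 334 °C = 607 K.
Q = σA(T⁴ − T_s⁴). T⁴ − T_s⁴ = (607)⁴ − (314)⁴ = 1.36×10^11 − 9.72×10^9 = 1.26×10^11 K⁴.
Q = 5.67×10⁻⁸ × 0.0127 × 1.26×10^11 = 90.8 W.

Q ≈ 90.8 W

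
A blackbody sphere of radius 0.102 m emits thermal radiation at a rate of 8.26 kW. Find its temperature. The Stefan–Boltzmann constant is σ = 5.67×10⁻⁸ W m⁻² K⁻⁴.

A = 4πr² = 4π × (0.102)² = 0.131 m².
From P = σAT⁴, T = (P / σA)^(1/4) = (8260 / (5.67×10⁻⁸ × 0.131))^(1/4).
T = (1.11×10^12)^(1/4) = 1030 K.

T ≈ 1030 K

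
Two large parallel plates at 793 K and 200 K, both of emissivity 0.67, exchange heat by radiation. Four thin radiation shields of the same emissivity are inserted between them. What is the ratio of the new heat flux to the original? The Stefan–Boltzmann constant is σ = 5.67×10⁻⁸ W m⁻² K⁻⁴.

ratio ≈ 0.200

With N identical shields there are N+1 = 5 gaps in series, each with the same radiative resistance, so the flux falls to 1/(N+1) of its unshielded value.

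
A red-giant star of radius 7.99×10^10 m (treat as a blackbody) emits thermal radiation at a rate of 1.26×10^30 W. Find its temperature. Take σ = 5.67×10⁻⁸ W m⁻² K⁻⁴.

A = 4πr² = 4π × (7.99×10^10)² = 8.02×10^22 m².
From P = σAT⁴, T = (P / σA)^(1/4) = (1.26×10^30 / (5.67×10⁻⁸ × 8.02×10^22))^(1/4).
T = (2.77×10^14)^(1/4) = 4080 K.

T ≈ 4080 K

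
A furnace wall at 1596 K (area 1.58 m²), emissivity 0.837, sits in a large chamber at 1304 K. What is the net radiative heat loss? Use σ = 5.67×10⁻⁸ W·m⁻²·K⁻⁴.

Q ≈ 2.70×10^5 W

Q = εσA(T⁴ − T_s⁴). T⁴ − T_s⁴ = (1596)⁴ − (1304)⁴ = 6.49×10^12 − 2.89×10^12 = 3.60×10^12 K⁴.
Q = 0.837 × 5.67×10⁻⁸ × 1.58 × 3.60×10^12 = 2.70×10^5 W.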